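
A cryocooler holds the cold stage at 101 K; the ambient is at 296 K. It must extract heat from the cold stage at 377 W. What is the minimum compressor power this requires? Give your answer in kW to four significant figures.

The reservoir spacing is ΔT = 296 − 101 = 195.0 K.
COP_Carnot = T_C/ΔT = 101.00/195.0 = 0.5179.
Ẇ_min = Q̇/COP_Carnot = 377.0/0.5179 = 727.9 W = 0.7279 kW.

0.7279 kW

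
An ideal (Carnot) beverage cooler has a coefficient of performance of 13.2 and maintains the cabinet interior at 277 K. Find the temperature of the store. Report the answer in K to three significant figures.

298 K

COP_R = T_C/(T_H − T_C) gives T_H − T_C = T_C/COP.
With T_C = 277.00 K, T_H = 277.00 × (1 + 1/13.2) = 297.98 K.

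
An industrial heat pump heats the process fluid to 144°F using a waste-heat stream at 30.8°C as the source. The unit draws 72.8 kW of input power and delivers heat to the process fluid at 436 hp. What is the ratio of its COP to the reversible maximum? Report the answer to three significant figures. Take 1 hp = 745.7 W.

0.418

Converting, Q̇_H = 436.0 hp = 325.1 kW, so COP_actual = Q̇_H/Ẇ = 325.1/72.80 = 4.466.
In absolute terms T_C = 303.95 K and T_H = 335.37 K, so ΔT = 31.42 K.
COP_Carnot = T_H/ΔT = 335.37/31.42 = 10.67.
η_II = COP_actual/COP_Carnot = 4.466/10.67 = 0.4184.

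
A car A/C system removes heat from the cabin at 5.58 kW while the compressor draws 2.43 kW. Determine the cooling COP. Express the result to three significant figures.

The first law gives Q̇_H = Q̇_C + Ẇ, so the three rates are Q̇_C = 5.580, Q̇_H = 8.010, Ẇ = 2.430 kW.
COP_R = Q̇_C/Ẇ = 5.580/2.430 = 2.296.

2.30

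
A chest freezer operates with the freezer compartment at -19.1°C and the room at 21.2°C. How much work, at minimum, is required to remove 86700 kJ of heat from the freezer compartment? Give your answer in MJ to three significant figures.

In absolute terms T_C = 254.05 K and T_H = 294.35 K, so ΔT = 40.30 K.
The reversible limit is COP_R = T_C/ΔT = 6.304, so W_min = Q_C/COP = Q_C·ΔT/T_C.
W_min = 86700 × 40.30/254.05 = 13750 kJ = 13.75 MJ.

13.8 MJ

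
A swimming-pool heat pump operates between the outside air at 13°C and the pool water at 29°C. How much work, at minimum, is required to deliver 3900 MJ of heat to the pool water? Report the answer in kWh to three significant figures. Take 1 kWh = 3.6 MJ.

In absolute terms T_C = 286.15 K and T_H = 302.15 K, so ΔT = 16.00 K.
The reversible limit is COP_HP = T_H/ΔT = 18.88, so W_min = Q_H/COP = Q_H·ΔT/T_H.
W_min = 3900 × 16.00/302.15 = 206.5 MJ = 57.37 kWh.

57.4 kWh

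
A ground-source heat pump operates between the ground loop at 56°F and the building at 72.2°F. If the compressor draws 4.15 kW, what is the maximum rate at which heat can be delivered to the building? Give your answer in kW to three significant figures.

In absolute terms T_C = 286.48 K and T_H = 295.48 K, so ΔT = 9.000 K.
COP_Carnot = T_H/ΔT = 295.48/9.000 = 32.83.
Q̇_max = COP_Carnot × Ẇ = 32.83 × 4.150 kW = 136.3 kW.

136 kW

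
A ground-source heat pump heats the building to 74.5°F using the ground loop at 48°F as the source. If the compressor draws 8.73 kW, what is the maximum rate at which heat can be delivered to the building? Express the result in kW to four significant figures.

In absolute terms T_C = 282.04 K and T_H = 296.76 K, so ΔT = 14.72 K.
COP_Carnot = T_H/ΔT = 296.76/14.72 = 20.16.
Q̇_max = COP_Carnot × Ẇ = 20.16 × 8.730 kW = 176.0 kW.

176.0 kW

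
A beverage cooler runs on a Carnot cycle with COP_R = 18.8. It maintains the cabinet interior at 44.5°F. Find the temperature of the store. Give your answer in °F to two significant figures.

71 °F

COP_R = T_C/(T_H − T_C) gives T_H − T_C = T_C/COP.
With T_C = 280.09 K, T_H = 280.09 × (1 + 1/18.8) = 294.99 K.
Converting, 294.99 K = 71.32°F.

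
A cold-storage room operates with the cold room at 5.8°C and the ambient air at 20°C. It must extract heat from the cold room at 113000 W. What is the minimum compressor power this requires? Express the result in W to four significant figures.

In absolute terms T_C = 278.95 K and T_H = 293.15 K, so ΔT = 14.20 K.
COP_Carnot = T_C/ΔT = 278.95/14.20 = 19.64.
Ẇ_min = Q̇/COP_Carnot = 113000/19.64 = 5752 W.

5752 W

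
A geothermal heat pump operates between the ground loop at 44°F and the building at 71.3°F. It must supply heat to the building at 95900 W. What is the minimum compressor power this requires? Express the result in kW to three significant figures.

In absolute terms T_C = 279.82 K and T_H = 294.98 K, so ΔT = 15.17 K.
COP_Carnot = T_H/ΔT = 294.98/15.17 = 19.45.
Ẇ_min = Q̇/COP_Carnot = 95900/19.45 = 4931 W = 4.931 kW.

4.93 kW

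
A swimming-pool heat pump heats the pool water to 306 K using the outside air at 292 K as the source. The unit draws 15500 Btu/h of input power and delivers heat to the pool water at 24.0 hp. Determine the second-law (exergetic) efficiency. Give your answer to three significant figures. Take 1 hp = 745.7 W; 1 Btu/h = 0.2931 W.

Converting, Q̇_H = 24.00 hp = 61060 Btu/h, so COP_actual = Q̇_H/Ẇ = 61060/15500 = 3.939.
The reservoir spacing is ΔT = 306 − 292 = 14.00 K.
COP_Carnot = T_H/ΔT = 306.00/14.00 = 21.86.
η_II = COP_actual/COP_Carnot = 3.939/21.86 = 0.1802.

0.180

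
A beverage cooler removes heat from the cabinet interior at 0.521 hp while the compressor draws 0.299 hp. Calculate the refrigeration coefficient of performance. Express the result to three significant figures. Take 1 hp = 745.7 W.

1.74

The first law gives Q̇_H = Q̇_C + Ẇ, so the three rates are Q̇_C = 0.5210, Q̇_H = 0.8200, Ẇ = 0.2990 hp.
COP_R = Q̇_C/Ẇ = 0.5210/0.2990 = 1.742.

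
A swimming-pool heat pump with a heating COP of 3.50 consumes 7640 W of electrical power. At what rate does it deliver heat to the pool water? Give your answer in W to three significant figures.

Q̇_H = COP_HP × Ẇ = 3.50 × 7640 = 26740 W.

26700 W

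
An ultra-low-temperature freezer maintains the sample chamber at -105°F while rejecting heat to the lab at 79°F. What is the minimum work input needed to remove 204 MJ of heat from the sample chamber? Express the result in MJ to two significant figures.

110 MJ

In absolute terms T_C = 197.04 K and T_H = 299.26 K, so ΔT = 102.2 K.
The reversible limit is COP_R = T_C/ΔT = 1.928, so W_min = Q_C/COP = Q_C·ΔT/T_C.
W_min = 204.0 × 102.2/197.04 = 105.8 MJ.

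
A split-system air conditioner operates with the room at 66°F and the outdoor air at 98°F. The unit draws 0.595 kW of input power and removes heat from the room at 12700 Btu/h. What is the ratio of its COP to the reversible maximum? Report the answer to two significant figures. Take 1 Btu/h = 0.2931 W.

Converting, Q̇_C = 12700 Btu/h = 3.722 kW, so COP_actual = Q̇_C/Ẇ = 3.722/0.5950 = 6.256.
In absolute terms T_C = 292.04 K and T_H = 309.82 K, so ΔT = 17.78 K.
COP_Carnot = T_C/ΔT = 292.04/17.78 = 16.43.
η_II = COP_actual/COP_Carnot = 6.256/16.43 = 0.3808.

0.38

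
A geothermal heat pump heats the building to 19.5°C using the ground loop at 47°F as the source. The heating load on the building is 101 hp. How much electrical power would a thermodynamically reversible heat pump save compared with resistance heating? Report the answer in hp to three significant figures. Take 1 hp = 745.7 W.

In absolute terms T_C = 281.48 K and T_H = 292.65 K, so ΔT = 11.17 K.
COP_Carnot = T_H/ΔT = 292.65/11.17 = 26.21.
Resistance heating needs Ẇ_res = Q̇_H = 101.0 hp; the reversible heat pump needs only Ẇ_hp = Q̇_H/COP = 3.854 hp.
Saving = 101.0 − 3.854 = 97.15 hp.

97.1 hp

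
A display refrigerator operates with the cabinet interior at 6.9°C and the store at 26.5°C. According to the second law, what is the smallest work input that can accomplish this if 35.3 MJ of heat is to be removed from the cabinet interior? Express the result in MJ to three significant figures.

2.47 MJ

In absolute terms T_C = 280.05 K and T_H = 299.65 K, so ΔT = 19.60 K.
The reversible limit is COP_R = T_C/ΔT = 14.29, so W_min = Q_C/COP = Q_C·ΔT/T_C.
W_min = 35.30 × 19.60/280.05 = 2.471 MJ.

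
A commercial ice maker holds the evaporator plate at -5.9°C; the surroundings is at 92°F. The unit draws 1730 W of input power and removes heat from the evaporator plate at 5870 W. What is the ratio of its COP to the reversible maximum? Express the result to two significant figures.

0.50

COP_actual = Q̇_C/Ẇ = 5870/1730 = 3.393.
In absolute terms T_C = 267.25 K and T_H = 306.48 K, so ΔT = 39.23 K.
COP_Carnot = T_C/ΔT = 267.25/39.23 = 6.812.
η_II = COP_actual/COP_Carnot = 3.393/6.812 = 0.4981.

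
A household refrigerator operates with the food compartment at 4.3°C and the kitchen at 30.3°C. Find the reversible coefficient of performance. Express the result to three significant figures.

In absolute terms T_C = 277.45 K and T_H = 303.45 K, so ΔT = 26.00 K.
For a reversible cycle, COP_Carnot = T_C/ΔT = 277.45/26.00 = 10.67.

10.7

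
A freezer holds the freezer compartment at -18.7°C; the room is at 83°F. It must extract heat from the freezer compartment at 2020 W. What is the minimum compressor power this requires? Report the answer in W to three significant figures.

In absolute terms T_C = 254.45 K and T_H = 301.48 K, so ΔT = 47.03 K.
COP_Carnot = T_C/ΔT = 254.45/47.03 = 5.410.
Ẇ_min = Q̇/COP_Carnot = 2020/5.410 = 373.4 W.

373 W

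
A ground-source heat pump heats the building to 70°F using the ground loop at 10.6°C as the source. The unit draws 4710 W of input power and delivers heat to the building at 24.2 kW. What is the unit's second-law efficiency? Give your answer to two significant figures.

0.18

Converting, Q̇_H = 24.20 kW = 24200 W, so COP_actual = Q̇_H/Ẇ = 24200/4710 = 5.138.
In absolute terms T_C = 283.75 K and T_H = 294.26 K, so ΔT = 10.51 K.
COP_Carnot = T_H/ΔT = 294.26/10.51 = 28.00.
η_II = COP_actual/COP_Carnot = 5.138/28.00 = 0.1835.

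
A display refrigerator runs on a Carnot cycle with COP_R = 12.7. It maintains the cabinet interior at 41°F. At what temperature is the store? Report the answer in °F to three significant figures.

80.4 °F

COP_R = T_C/(T_H − T_C) gives T_H − T_C = T_C/COP.
With T_C = 278.15 K, T_H = 278.15 × (1 + 1/12.7) = 300.05 K.
Converting, 300.05 K = 80.42°F.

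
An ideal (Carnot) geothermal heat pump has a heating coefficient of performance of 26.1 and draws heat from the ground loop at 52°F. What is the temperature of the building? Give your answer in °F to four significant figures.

72.39 °F

COP_HP = T_H/(T_H − T_C) rearranges to T_H = COP·T_C/(COP − 1).
With T_C = 284.26 K, T_H = 26.1 × 284.26/25.10 = 295.59 K.
Converting, 295.59 K = 72.39°F.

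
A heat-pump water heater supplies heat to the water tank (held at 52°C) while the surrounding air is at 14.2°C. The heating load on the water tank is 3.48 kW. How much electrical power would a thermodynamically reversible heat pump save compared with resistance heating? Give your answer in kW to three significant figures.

3.08 kW

In absolute terms T_C = 287.35 K and T_H = 325.15 K, so ΔT = 37.80 K.
COP_Carnot = T_H/ΔT = 325.15/37.80 = 8.602.
Resistance heating needs Ẇ_res = Q̇_H = 3.480 kW; the reversible heat pump needs only Ẇ_hp = Q̇_H/COP = 0.4046 kW.
Saving = 3.480 − 0.4046 = 3.075 kW.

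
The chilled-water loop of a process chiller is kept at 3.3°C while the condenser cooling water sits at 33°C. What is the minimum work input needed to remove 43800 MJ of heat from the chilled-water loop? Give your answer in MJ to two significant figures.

In absolute terms T_C = 276.45 K and T_H = 306.15 K, so ΔT = 29.70 K.
The reversible limit is COP_R = T_C/ΔT = 9.308, so W_min = Q_C/COP = Q_C·ΔT/T_C.
W_min = 43800 × 29.70/276.45 = 4706 MJ.

4700 MJ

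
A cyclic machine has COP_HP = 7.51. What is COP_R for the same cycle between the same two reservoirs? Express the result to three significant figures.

Since Q_H = Q_C + W for any cycle, COP_R = Q_C/W = Q_H/W − 1.
COP_R = 7.51 − 1 = 6.51.

6.51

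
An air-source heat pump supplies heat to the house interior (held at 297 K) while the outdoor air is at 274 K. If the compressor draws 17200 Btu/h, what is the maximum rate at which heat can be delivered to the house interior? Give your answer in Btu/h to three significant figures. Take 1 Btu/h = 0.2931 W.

222000 Btu/h

The reservoir spacing is ΔT = 297 − 274 = 23.00 K.
COP_Carnot = T_H/ΔT = 297.00/23.00 = 12.91.
Q̇_max = COP_Carnot × Ẇ = 12.91 × 17200 Btu/h = 222100 Btu/h.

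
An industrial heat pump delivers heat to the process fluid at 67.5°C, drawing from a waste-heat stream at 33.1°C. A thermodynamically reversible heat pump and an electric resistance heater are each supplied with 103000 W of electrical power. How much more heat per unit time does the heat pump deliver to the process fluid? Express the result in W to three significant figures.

917000 W

In absolute terms T_C = 306.25 K and T_H = 340.65 K, so ΔT = 34.40 K.
COP_Carnot = T_H/ΔT = 340.65/34.40 = 9.903.
The heat pump delivers Q̇_H = COP × Ẇ = 1020000 W; the resistance heater delivers Ẇ = 103000 W.
Extra = (COP − 1)·Ẇ = 917000 W.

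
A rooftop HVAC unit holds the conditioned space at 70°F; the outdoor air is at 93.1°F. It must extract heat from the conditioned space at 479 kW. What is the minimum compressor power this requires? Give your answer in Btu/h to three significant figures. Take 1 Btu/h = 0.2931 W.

In absolute terms T_C = 294.26 K and T_H = 307.09 K, so ΔT = 12.83 K.
COP_Carnot = T_C/ΔT = 294.26/12.83 = 22.93.
Ẇ_min = Q̇/COP_Carnot = 479.0/22.93 = 20.89 kW = 71270 Btu/h.

71300 Btu/h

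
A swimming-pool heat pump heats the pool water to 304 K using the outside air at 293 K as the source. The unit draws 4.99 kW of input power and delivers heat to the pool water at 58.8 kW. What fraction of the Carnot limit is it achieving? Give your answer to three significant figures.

0.426

COP_actual = Q̇_H/Ẇ = 58.80/4.990 = 11.78.
The reservoir spacing is ΔT = 304 − 293 = 11.00 K.
COP_Carnot = T_H/ΔT = 304.00/11.00 = 27.64.
η_II = COP_actual/COP_Carnot = 11.78/27.64 = 0.4264.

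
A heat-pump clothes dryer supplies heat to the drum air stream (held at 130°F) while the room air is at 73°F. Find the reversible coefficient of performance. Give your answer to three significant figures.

10.3

In absolute terms T_C = 295.93 K and T_H = 327.59 K, so ΔT = 31.67 K.
For a reversible cycle, COP_Carnot = T_H/ΔT = 327.59/31.67 = 10.35.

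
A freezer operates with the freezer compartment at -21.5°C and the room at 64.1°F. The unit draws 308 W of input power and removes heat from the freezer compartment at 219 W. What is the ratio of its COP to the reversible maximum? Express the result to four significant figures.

COP_actual = Q̇_C/Ẇ = 219.0/308.0 = 0.7110.
In absolute terms T_C = 251.65 K and T_H = 290.98 K, so ΔT = 39.33 K.
COP_Carnot = T_C/ΔT = 251.65/39.33 = 6.398.
η_II = COP_actual/COP_Carnot = 0.7110/6.398 = 0.1111.

0.1111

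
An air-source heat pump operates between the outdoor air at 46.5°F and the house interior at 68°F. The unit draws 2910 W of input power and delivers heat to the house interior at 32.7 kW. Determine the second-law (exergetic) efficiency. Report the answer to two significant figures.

Converting, Q̇_H = 32.70 kW = 32700 W, so COP_actual = Q̇_H/Ẇ = 32700/2910 = 11.24.
In absolute terms T_C = 281.21 K and T_H = 293.15 K, so ΔT = 11.94 K.
COP_Carnot = T_H/ΔT = 293.15/11.94 = 24.54.
η_II = COP_actual/COP_Carnot = 11.24/24.54 = 0.4579.

0.46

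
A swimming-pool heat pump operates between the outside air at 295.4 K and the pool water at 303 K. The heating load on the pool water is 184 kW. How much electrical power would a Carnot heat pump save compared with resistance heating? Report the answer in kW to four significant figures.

The reservoir spacing is ΔT = 303 − 295.4 = 7.600 K.
COP_Carnot = T_H/ΔT = 303.00/7.600 = 39.87.
Resistance heating needs Ẇ_res = Q̇_H = 184.0 kW; the reversible heat pump needs only Ẇ_hp = Q̇_H/COP = 4.615 kW.
Saving = 184.0 − 4.615 = 179.4 kW.

179.4 kW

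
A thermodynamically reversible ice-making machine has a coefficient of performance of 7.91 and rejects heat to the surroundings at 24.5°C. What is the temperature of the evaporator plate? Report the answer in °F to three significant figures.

16.0 °F

For a Carnot refrigerator COP_R = T_C/(T_H − T_C), so T_C = COP·T_H/(1 + COP).
With T_H = 297.65 K, T_C = 7.91 × 297.65/8.910 = 264.24 K.
Converting, 264.24 K = 15.97°F.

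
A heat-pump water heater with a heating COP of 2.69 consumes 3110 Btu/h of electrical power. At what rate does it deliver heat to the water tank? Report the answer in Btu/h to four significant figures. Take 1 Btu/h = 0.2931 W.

8366 Btu/h

Q̇_H = COP_HP × Ẇ = 2.69 × 3110 = 8366 Btu/h.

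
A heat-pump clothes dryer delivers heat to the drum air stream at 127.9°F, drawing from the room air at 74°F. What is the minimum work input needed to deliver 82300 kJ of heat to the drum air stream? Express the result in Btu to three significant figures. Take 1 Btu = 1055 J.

In absolute terms T_C = 296.48 K and T_H = 326.43 K, so ΔT = 29.94 K.
The reversible limit is COP_HP = T_H/ΔT = 10.90, so W_min = Q_H/COP = Q_H·ΔT/T_H.
W_min = 82300 × 29.94/326.43 = 7550 kJ = 7156 Btu.

7160 Btu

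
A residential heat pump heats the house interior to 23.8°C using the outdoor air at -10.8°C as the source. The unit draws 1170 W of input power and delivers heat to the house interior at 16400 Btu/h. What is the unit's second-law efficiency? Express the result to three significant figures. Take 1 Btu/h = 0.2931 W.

Converting, Q̇_H = 16400 Btu/h = 4807 W, so COP_actual = Q̇_H/Ẇ = 4807/1170 = 4.108.
In absolute terms T_C = 262.35 K and T_H = 296.95 K, so ΔT = 34.60 K.
COP_Carnot = T_H/ΔT = 296.95/34.60 = 8.582.
η_II = COP_actual/COP_Carnot = 4.108/8.582 = 0.4787.

0.479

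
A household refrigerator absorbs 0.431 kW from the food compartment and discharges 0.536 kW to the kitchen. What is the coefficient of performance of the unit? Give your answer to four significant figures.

4.105

The first law gives Q̇_H = Q̇_C + Ẇ, so the three rates are Q̇_C = 0.4310, Q̇_H = 0.5360, Ẇ = 0.1050 kW.
COP_R = Q̇_C/Ẇ = 0.4310/0.1050 = 4.105.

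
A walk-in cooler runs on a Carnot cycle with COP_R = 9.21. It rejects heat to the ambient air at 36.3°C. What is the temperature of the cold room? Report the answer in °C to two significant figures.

For a Carnot refrigerator COP_R = T_C/(T_H − T_C), so T_C = COP·T_H/(1 + COP).
With T_H = 309.45 K, T_C = 9.21 × 309.45/10.21 = 279.14 K.
Converting, 279.14 K = 5.99°C.

6.0 °C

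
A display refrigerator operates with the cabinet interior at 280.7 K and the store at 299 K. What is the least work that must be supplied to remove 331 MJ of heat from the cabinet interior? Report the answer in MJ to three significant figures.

21.6 MJ

The reservoir spacing is ΔT = 299 − 280.7 = 18.30 K.
The reversible limit is COP_R = T_C/ΔT = 15.34, so W_min = Q_C/COP = Q_C·ΔT/T_C.
W_min = 331.0 × 18.30/280.70 = 21.58 MJ.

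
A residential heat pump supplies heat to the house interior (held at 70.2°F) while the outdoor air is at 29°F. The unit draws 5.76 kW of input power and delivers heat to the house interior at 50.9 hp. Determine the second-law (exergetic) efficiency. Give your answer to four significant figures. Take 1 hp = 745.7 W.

Converting, Q̇_H = 50.90 hp = 37.96 kW, so COP_actual = Q̇_H/Ẇ = 37.96/5.760 = 6.590.
In absolute terms T_C = 271.48 K and T_H = 294.37 K, so ΔT = 22.89 K.
COP_Carnot = T_H/ΔT = 294.37/22.89 = 12.86.
η_II = COP_actual/COP_Carnot = 6.590/12.86 = 0.5124.

0.5124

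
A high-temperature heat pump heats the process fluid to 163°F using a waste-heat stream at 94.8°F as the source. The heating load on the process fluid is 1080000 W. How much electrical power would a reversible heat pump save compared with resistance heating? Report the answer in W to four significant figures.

961700 W

In absolute terms T_C = 308.04 K and T_H = 345.93 K, so ΔT = 37.89 K.
COP_Carnot = T_H/ΔT = 345.93/37.89 = 9.130.
Resistance heating needs Ẇ_res = Q̇_H = 1080000 W; the reversible heat pump needs only Ẇ_hp = Q̇_H/COP = 118300 W.
Saving = 1080000 − 118300 = 961700 W.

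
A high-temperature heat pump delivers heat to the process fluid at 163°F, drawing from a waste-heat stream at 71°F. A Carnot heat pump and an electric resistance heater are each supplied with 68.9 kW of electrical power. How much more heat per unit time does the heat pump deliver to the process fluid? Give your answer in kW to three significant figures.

397 kW

In absolute terms T_C = 294.82 K and T_H = 345.93 K, so ΔT = 51.11 K.
COP_Carnot = T_H/ΔT = 345.93/51.11 = 6.768.
The heat pump delivers Q̇_H = COP × Ẇ = 466.3 kW; the resistance heater delivers Ẇ = 68.90 kW.
Extra = (COP − 1)·Ẇ = 397.4 kW.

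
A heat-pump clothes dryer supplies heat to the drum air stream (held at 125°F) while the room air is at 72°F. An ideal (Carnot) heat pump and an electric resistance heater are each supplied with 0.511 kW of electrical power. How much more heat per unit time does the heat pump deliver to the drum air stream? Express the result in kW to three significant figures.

5.13 kW

In absolute terms T_C = 295.37 K and T_H = 324.82 K, so ΔT = 29.44 K.
COP_Carnot = T_H/ΔT = 324.82/29.44 = 11.03.
The heat pump delivers Q̇_H = COP × Ẇ = 5.637 kW; the resistance heater delivers Ẇ = 0.5110 kW.
Extra = (COP − 1)·Ẇ = 5.126 kW.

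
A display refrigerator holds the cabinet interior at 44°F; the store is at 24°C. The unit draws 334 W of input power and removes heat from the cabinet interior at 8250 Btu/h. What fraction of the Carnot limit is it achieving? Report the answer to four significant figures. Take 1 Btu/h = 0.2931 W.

0.4485

Converting, Q̇_C = 8250 Btu/h = 2418 W, so COP_actual = Q̇_C/Ẇ = 2418/334.0 = 7.240.
In absolute terms T_C = 279.82 K and T_H = 297.15 K, so ΔT = 17.33 K.
COP_Carnot = T_C/ΔT = 279.82/17.33 = 16.14.
η_II = COP_actual/COP_Carnot = 7.240/16.14 = 0.4485.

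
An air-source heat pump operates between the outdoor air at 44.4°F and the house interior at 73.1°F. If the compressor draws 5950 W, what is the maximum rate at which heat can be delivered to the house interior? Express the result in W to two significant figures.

In absolute terms T_C = 280.04 K and T_H = 295.98 K, so ΔT = 15.94 K.
COP_Carnot = T_H/ΔT = 295.98/15.94 = 18.56.
Q̇_max = COP_Carnot × Ẇ = 18.56 × 5950 W = 110500 W.

110000 W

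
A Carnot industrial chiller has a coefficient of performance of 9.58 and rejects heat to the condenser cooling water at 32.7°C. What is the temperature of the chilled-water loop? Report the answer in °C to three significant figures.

For a Carnot refrigerator COP_R = T_C/(T_H − T_C), so T_C = COP·T_H/(1 + COP).
With T_H = 305.85 K, T_C = 9.58 × 305.85/10.58 = 276.94 K.
Converting, 276.94 K = 3.79°C.

3.79 °C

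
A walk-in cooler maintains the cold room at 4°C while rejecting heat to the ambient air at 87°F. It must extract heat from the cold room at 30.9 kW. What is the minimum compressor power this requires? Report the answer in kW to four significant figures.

In absolute terms T_C = 277.15 K and T_H = 303.71 K, so ΔT = 26.56 K.
COP_Carnot = T_C/ΔT = 277.15/26.56 = 10.44.
Ẇ_min = Q̇/COP_Carnot = 30.90/10.44 = 2.961 kW.

2.961 kW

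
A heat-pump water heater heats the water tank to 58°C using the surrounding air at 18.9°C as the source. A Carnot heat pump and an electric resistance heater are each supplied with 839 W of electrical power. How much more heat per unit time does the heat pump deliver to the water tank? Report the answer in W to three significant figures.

6270 W

In absolute terms T_C = 292.05 K and T_H = 331.15 K, so ΔT = 39.10 K.
COP_Carnot = T_H/ΔT = 331.15/39.10 = 8.469.
The heat pump delivers Q̇_H = COP × Ẇ = 7106 W; the resistance heater delivers Ẇ = 839.0 W.
Extra = (COP − 1)·Ẇ = 6267 W.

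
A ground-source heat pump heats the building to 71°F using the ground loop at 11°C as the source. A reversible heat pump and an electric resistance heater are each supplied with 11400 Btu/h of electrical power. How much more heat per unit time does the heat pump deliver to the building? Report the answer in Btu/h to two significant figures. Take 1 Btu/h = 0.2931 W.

300000 Btu/h

In absolute terms T_C = 284.15 K and T_H = 294.82 K, so ΔT = 10.67 K.
COP_Carnot = T_H/ΔT = 294.82/10.67 = 27.64.
The heat pump delivers Q̇_H = COP × Ẇ = 315100 Btu/h; the resistance heater delivers Ẇ = 11400 Btu/h.
Extra = (COP − 1)·Ẇ = 303700 Btu/h.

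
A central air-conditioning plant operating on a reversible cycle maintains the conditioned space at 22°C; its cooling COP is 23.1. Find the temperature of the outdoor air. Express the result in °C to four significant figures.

34.78 °C

COP_R = T_C/(T_H − T_C) gives T_H − T_C = T_C/COP.
With T_C = 295.15 K, T_H = 295.15 × (1 + 1/23.1) = 307.93 K.
Converting, 307.93 K = 34.78°C.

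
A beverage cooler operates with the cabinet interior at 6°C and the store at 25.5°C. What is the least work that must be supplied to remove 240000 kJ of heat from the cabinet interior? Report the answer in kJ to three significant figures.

16800 kJ

In absolute terms T_C = 279.15 K and T_H = 298.65 K, so ΔT = 19.50 K.
The reversible limit is COP_R = T_C/ΔT = 14.32, so W_min = Q_C/COP = Q_C·ΔT/T_C.
W_min = 240000 × 19.50/279.15 = 16770 kJ.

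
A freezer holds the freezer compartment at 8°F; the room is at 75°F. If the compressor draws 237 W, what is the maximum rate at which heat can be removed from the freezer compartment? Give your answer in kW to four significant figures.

In absolute terms T_C = 259.82 K and T_H = 297.04 K, so ΔT = 37.22 K.
COP_Carnot = T_C/ΔT = 259.82/37.22 = 6.980.
Q̇_max = COP_Carnot × Ẇ = 6.980 × 237.0 W = 1654 W = 1.654 kW.

1.654 kW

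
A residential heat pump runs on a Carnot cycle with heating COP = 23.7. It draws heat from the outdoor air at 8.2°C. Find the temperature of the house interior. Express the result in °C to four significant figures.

COP_HP = T_H/(T_H − T_C) rearranges to T_H = COP·T_C/(COP − 1).
With T_C = 281.35 K, T_H = 23.7 × 281.35/22.70 = 293.74 K.
Converting, 293.74 K = 20.59°C.

20.59 °C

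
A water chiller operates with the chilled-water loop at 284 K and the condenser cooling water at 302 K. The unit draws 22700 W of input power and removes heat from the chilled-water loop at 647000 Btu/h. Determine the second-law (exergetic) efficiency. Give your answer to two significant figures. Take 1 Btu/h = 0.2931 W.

0.53

Converting, Q̇_C = 647000 Btu/h = 189600 W, so COP_actual = Q̇_C/Ẇ = 189600/22700 = 8.354.
The reservoir spacing is ΔT = 302 − 284 = 18.00 K.
COP_Carnot = T_C/ΔT = 284.00/18.00 = 15.78.
η_II = COP_actual/COP_Carnot = 8.354/15.78 = 0.5295.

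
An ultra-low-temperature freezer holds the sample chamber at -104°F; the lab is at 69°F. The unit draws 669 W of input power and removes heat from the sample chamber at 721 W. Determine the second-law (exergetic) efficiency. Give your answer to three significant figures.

COP_actual = Q̇_C/Ẇ = 721.0/669.0 = 1.078.
In absolute terms T_C = 197.59 K and T_H = 293.71 K, so ΔT = 96.11 K.
COP_Carnot = T_C/ΔT = 197.59/96.11 = 2.056.
η_II = COP_actual/COP_Carnot = 1.078/2.056 = 0.5242.

0.524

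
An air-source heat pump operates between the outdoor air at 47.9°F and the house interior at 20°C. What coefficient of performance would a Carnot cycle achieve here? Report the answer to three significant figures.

In absolute terms T_C = 281.98 K and T_H = 293.15 K, so ΔT = 11.17 K.
For a reversible cycle, COP_Carnot = T_H/ΔT = 293.15/11.17 = 26.25.

26.3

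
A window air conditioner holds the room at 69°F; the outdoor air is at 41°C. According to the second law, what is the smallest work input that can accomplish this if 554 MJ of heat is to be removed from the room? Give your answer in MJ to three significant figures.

38.6 MJ

In absolute terms T_C = 293.71 K and T_H = 314.15 K, so ΔT = 20.44 K.
The reversible limit is COP_R = T_C/ΔT = 14.37, so W_min = Q_C/COP = Q_C·ΔT/T_C.
W_min = 554.0 × 20.44/293.71 = 38.56 MJ.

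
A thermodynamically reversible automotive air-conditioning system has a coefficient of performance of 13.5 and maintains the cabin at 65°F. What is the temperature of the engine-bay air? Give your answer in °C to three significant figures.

39.9 °C

COP_R = T_C/(T_H − T_C) gives T_H − T_C = T_C/COP.
With T_C = 291.48 K, T_H = 291.48 × (1 + 1/13.5) = 313.07 K.
Converting, 313.07 K = 39.92°C.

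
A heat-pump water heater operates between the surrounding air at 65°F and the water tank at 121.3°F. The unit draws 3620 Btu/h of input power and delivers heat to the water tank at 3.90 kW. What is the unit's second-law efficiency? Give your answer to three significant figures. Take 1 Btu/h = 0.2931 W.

0.356

Converting, Q̇_H = 3.900 kW = 13310 Btu/h, so COP_actual = Q̇_H/Ẇ = 13310/3620 = 3.676.
In absolute terms T_C = 291.48 K and T_H = 322.76 K, so ΔT = 31.28 K.
COP_Carnot = T_H/ΔT = 322.76/31.28 = 10.32.
η_II = COP_actual/COP_Carnot = 3.676/10.32 = 0.3562.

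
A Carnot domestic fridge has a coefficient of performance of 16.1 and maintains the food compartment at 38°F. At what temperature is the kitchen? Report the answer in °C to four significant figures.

20.51 °C

COP_R = T_C/(T_H − T_C) gives T_H − T_C = T_C/COP.
With T_C = 276.48 K, T_H = 276.48 × (1 + 1/16.1) = 293.66 K.
Converting, 293.66 K = 20.51°C.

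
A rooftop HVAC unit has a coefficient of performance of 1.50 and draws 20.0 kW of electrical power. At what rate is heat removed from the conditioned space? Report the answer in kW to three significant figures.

Q̇_C = COP × Ẇ = 1.50 × 20.00 = 30.00 kW.

30.0 kW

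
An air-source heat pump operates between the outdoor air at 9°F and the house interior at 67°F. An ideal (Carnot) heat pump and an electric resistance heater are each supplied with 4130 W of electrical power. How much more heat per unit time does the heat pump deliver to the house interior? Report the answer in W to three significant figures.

In absolute terms T_C = 260.37 K and T_H = 292.59 K, so ΔT = 32.22 K.
COP_Carnot = T_H/ΔT = 292.59/32.22 = 9.081.
The heat pump delivers Q̇_H = COP × Ẇ = 37500 W; the resistance heater delivers Ẇ = 4130 W.
Extra = (COP − 1)·Ẇ = 33370 W.

33400 W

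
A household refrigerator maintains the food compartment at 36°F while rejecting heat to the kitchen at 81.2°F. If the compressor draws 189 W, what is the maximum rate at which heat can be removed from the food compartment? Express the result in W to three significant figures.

In absolute terms T_C = 275.37 K and T_H = 300.48 K, so ΔT = 25.11 K.
COP_Carnot = T_C/ΔT = 275.37/25.11 = 10.97.
Q̇_max = COP_Carnot × Ẇ = 10.97 × 189.0 W = 2073 W.

2070 W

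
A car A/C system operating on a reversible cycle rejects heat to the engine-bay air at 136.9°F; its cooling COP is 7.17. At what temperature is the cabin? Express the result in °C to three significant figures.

For a Carnot refrigerator COP_R = T_C/(T_H − T_C), so T_C = COP·T_H/(1 + COP).
With T_H = 331.43 K, T_C = 7.17 × 331.43/8.170 = 290.86 K.
Converting, 290.86 K = 17.71°C.

17.7 °C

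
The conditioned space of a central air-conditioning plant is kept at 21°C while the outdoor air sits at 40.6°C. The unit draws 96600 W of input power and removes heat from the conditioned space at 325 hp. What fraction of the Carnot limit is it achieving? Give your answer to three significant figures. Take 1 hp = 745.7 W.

0.167

Converting, Q̇_C = 325.0 hp = 242400 W, so COP_actual = Q̇_C/Ẇ = 242400/96600 = 2.509.
In absolute terms T_C = 294.15 K and T_H = 313.75 K, so ΔT = 19.60 K.
COP_Carnot = T_C/ΔT = 294.15/19.60 = 15.01.
η_II = COP_actual/COP_Carnot = 2.509/15.01 = 0.1672.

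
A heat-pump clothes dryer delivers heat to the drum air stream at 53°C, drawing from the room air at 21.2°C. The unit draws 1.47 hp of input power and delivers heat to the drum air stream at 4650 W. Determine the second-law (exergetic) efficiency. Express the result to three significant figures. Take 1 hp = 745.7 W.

0.414

Converting, Q̇_H = 4650 W = 6.236 hp, so COP_actual = Q̇_H/Ẇ = 6.236/1.470 = 4.242.
In absolute terms T_C = 294.35 K and T_H = 326.15 K, so ΔT = 31.80 K.
COP_Carnot = T_H/ΔT = 326.15/31.80 = 10.26.
η_II = COP_actual/COP_Carnot = 4.242/10.26 = 0.4136.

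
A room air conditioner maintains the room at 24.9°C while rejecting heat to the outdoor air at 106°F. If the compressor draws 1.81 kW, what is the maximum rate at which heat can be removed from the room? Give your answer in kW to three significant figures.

In absolute terms T_C = 298.05 K and T_H = 314.26 K, so ΔT = 16.21 K.
COP_Carnot = T_C/ΔT = 298.05/16.21 = 18.39.
Q̇_max = COP_Carnot × Ẇ = 18.39 × 1.810 kW = 33.28 kW.

33.3 kW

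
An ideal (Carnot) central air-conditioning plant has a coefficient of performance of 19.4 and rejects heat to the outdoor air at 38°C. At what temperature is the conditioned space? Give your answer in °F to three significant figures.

For a Carnot refrigerator COP_R = T_C/(T_H − T_C), so T_C = COP·T_H/(1 + COP).
With T_H = 311.15 K, T_C = 19.4 × 311.15/20.40 = 295.90 K.
Converting, 295.90 K = 72.95°F.

72.9 °F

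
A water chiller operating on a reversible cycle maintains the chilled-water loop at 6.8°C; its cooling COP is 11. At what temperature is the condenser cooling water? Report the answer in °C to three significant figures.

32.3 °C

COP_R = T_C/(T_H − T_C) gives T_H − T_C = T_C/COP.
With T_C = 279.95 K, T_H = 279.95 × (1 + 1/11) = 305.40 K.
Converting, 305.40 K = 32.25°C.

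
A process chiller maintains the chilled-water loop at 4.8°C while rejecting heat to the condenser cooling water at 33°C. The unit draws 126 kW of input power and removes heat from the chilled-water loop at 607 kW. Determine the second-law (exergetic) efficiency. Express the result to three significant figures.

COP_actual = Q̇_C/Ẇ = 607.0/126.0 = 4.817.
In absolute terms T_C = 277.95 K and T_H = 306.15 K, so ΔT = 28.20 K.
COP_Carnot = T_C/ΔT = 277.95/28.20 = 9.856.
η_II = COP_actual/COP_Carnot = 4.817/9.856 = 0.4888.

0.489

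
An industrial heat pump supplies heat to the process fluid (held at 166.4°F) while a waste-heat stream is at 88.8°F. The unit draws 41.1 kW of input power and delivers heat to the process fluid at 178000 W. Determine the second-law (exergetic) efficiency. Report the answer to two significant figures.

Converting, Q̇_H = 178000 W = 178.0 kW, so COP_actual = Q̇_H/Ẇ = 178.0/41.10 = 4.331.
In absolute terms T_C = 304.71 K and T_H = 347.82 K, so ΔT = 43.11 K.
COP_Carnot = T_H/ΔT = 347.82/43.11 = 8.068.
η_II = COP_actual/COP_Carnot = 4.331/8.068 = 0.5368.

0.54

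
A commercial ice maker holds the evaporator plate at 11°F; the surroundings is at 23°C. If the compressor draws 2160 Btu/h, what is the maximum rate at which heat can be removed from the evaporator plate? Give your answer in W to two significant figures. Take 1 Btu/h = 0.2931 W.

4800 W

In absolute terms T_C = 261.48 K and T_H = 296.15 K, so ΔT = 34.67 K.
COP_Carnot = T_C/ΔT = 261.48/34.67 = 7.543.
Q̇_max = COP_Carnot × Ẇ = 7.543 × 2160 Btu/h = 16290 Btu/h = 4775 W.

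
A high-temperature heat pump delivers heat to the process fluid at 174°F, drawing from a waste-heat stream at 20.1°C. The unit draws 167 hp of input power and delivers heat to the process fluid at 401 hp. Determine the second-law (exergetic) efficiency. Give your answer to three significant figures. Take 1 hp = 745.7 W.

0.401

COP_actual = Q̇_H/Ẇ = 401.0/167.0 = 2.401.
In absolute terms T_C = 293.25 K and T_H = 352.04 K, so ΔT = 58.79 K.
COP_Carnot = T_H/ΔT = 352.04/58.79 = 5.988.
η_II = COP_actual/COP_Carnot = 2.401/5.988 = 0.4010.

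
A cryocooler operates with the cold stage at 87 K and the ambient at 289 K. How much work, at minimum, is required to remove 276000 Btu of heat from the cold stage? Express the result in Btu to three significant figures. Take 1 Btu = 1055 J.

641000 Btu

The reservoir spacing is ΔT = 289 − 87 = 202.0 K.
The reversible limit is COP_R = T_C/ΔT = 0.4307, so W_min = Q_C/COP = Q_C·ΔT/T_C.
W_min = 276000 × 202.0/87.00 = 640800 Btu.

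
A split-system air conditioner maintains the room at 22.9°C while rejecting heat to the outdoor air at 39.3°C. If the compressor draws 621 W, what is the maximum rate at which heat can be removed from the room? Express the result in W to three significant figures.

In absolute terms T_C = 296.05 K and T_H = 312.45 K, so ΔT = 16.40 K.
COP_Carnot = T_C/ΔT = 296.05/16.40 = 18.05.
Q̇_max = COP_Carnot × Ẇ = 18.05 × 621.0 W = 11210 W.

11200 W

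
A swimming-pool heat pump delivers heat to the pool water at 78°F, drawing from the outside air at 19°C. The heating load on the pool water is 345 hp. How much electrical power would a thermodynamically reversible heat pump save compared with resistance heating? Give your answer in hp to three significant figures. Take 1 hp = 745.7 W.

In absolute terms T_C = 292.15 K and T_H = 298.71 K, so ΔT = 6.556 K.
COP_Carnot = T_H/ΔT = 298.71/6.556 = 45.57.
Resistance heating needs Ẇ_res = Q̇_H = 345.0 hp; the reversible heat pump needs only Ẇ_hp = Q̇_H/COP = 7.572 hp.
Saving = 345.0 − 7.572 = 337.4 hp.

337 hp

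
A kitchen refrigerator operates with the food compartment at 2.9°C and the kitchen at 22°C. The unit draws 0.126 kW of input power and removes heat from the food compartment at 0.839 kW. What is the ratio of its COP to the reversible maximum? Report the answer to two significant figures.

0.46

COP_actual = Q̇_C/Ẇ = 0.8390/0.1260 = 6.659.
In absolute terms T_C = 276.05 K and T_H = 295.15 K, so ΔT = 19.10 K.
COP_Carnot = T_C/ΔT = 276.05/19.10 = 14.45.
η_II = COP_actual/COP_Carnot = 6.659/14.45 = 0.4607.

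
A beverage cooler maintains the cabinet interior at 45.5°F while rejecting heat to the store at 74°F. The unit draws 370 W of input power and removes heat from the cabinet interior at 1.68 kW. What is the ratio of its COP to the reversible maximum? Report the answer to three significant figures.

Converting, Q̇_C = 1.680 kW = 1680 W, so COP_actual = Q̇_C/Ẇ = 1680/370.0 = 4.541.
In absolute terms T_C = 280.65 K and T_H = 296.48 K, so ΔT = 15.83 K.
COP_Carnot = T_C/ΔT = 280.65/15.83 = 17.73.
η_II = COP_actual/COP_Carnot = 4.541/17.73 = 0.2562.

0.256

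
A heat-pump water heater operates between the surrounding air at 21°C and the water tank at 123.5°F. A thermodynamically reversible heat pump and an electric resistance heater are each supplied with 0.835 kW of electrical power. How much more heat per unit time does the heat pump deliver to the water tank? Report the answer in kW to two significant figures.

8.2 kW

In absolute terms T_C = 294.15 K and T_H = 323.98 K, so ΔT = 29.83 K.
COP_Carnot = T_H/ΔT = 323.98/29.83 = 10.86.
The heat pump delivers Q̇_H = COP × Ẇ = 9.068 kW; the resistance heater delivers Ẇ = 0.8350 kW.
Extra = (COP − 1)·Ẇ = 8.233 kW.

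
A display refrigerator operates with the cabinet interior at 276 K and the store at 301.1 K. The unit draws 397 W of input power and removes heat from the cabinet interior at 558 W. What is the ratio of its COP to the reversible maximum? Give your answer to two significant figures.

0.13

COP_actual = Q̇_C/Ẇ = 558.0/397.0 = 1.406.
The reservoir spacing is ΔT = 301.1 − 276 = 25.10 K.
COP_Carnot = T_C/ΔT = 276.00/25.10 = 11.00.
η_II = COP_actual/COP_Carnot = 1.406/11.00 = 0.1278.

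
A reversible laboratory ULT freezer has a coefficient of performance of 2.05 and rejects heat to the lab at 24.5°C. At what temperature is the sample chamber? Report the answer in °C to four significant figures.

-73.09 °C

For a Carnot refrigerator COP_R = T_C/(T_H − T_C), so T_C = COP·T_H/(1 + COP).
With T_H = 297.65 K, T_C = 2.05 × 297.65/3.050 = 200.06 K.
Converting, 200.06 K = -73.09°C.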